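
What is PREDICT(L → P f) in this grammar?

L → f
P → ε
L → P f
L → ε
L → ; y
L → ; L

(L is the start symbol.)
{ 'f' }

PREDICT(L → P f) = (FIRST(RHS) \ {ε}) ∪ (FOLLOW(L) if ε ∈ FIRST(RHS), i.e. RHS ⇒* ε)
FIRST(P) = { ε }
FIRST(P f) = { 'f' }
ε ∉ FIRST(P f), so FOLLOW(L) is not added.
PREDICT(L → P f) = { 'f' }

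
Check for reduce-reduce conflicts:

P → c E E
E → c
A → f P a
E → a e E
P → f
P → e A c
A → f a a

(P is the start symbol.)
No reduce-reduce conflicts

Augment with P' → P and build the canonical LR(0) collection (I0 = CLOSURE({[P' → . P]}), then GOTO on every symbol after a dot until no new states appear). It has 18 states:
  I0: { [P → . c E E], [P → . e A c], [P → . f], [P' → . P] }  — shift
  I1: { [P' → P .] }  — accept
  I2: { [E → . a e E], [E → . c], [P → c . E E] }  — shift
  I3: { [A → . f P a], [A → . f a a], [P → e . A c] }  — shift
  I4: { [P → f .] }  — reduce
  I5: { [P → e A . c] }  — shift
  I6: { [A → f . P a], [A → f . a a], [P → . c E E], [P → . e A c], [P → . f] }  — shift
  I7: { [A → f P . a] }  — shift
  I8: { [A → f a . a] }  — shift
  I9: { [A → f a a .] }  — reduce
  I10: { [A → f P a .] }  — reduce
  I11: { [P → e A c .] }  — reduce
  I12: { [E → . a e E], [E → . c], [P → c E . E] }  — shift
  I13: { [E → a . e E] }  — shift
  I14: { [E → c .] }  — reduce
  I15: { [E → . a e E], [E → . c], [E → a e . E] }  — shift
  I16: { [E → a e E .] }  — reduce
  I17: { [P → c E E .] }  — reduce

No state contains more than one complete item.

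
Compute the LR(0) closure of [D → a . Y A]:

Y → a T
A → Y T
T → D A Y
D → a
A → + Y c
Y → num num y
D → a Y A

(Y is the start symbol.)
{ [D → a . Y A], [Y → . a T], [Y → . num num y] }

To compute CLOSURE, for each item [A → α.Bβ] where B is a non-terminal, add [B → .γ] for all productions B → γ; repeat for the newly added items until nothing changes.

Start with: [D → a . Y A]
  [D → a . Y A] has the dot before Y: add [Y → . a T], [Y → . num num y]
No further items can be added.

CLOSURE = { [D → a . Y A], [Y → . a T], [Y → . num num y] }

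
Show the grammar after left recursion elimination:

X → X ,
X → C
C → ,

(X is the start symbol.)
X → C X'
X' → , X'
X' → ε
C → ,

X is directly left-recursive. The standard transformation for
  A → A α₁ | ... | A α_m | β₁ | ... | β_n
is
  A  → β₁ A' | ... | β_n A'
  A' → α₁ A' | ... | α_m A' | ε

X → C becomes X → C X'
X → X , becomes X' → , X'
Add X' → ε

Productions for other non-terminals are unchanged:
  C → ,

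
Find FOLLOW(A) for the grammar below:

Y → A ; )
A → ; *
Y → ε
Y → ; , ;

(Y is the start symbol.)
To compute FOLLOW(A), find every occurrence of A on a right-hand side N → α A β: add FIRST(β) \ {ε}, and if β is empty or nullable also add FOLLOW(N). Iterate to a fixed point.

In Y → A ; ): A is followed by ';' ')', add FIRST(';' ')') \ {ε} = { ';' }

Taking the union: FOLLOW(A) = { ';' }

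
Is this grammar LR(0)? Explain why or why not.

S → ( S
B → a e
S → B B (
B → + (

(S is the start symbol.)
A grammar is LR(0) if no state in the canonical LR(0) collection has:
  - both a shift item (dot before a terminal) and a complete item (shift-reduce conflict), or
  - two or more complete items (reduce-reduce conflict; the accept item [S' → S .] counts as a complete item here).

Augment with S' → S and build the canonical LR(0) collection (I0 = CLOSURE({[S' → . S]}), then GOTO on every symbol after a dot until no new states appear). It has 11 states:
  I0: { [B → . + (], [B → . a e], [S → . ( S], [S → . B B (], [S' → . S] }  — shift
  I1: { [B → . + (], [B → . a e], [S → ( . S], [S → . ( S], [S → . B B (] }  — shift
  I2: { [B → + . (] }  — shift
  I3: { [B → . + (], [B → . a e], [S → B . B (] }  — shift
  I4: { [S' → S .] }  — accept
  I5: { [B → a . e] }  — shift
  I6: { [B → a e .] }  — reduce
  I7: { [S → B B . (] }  — shift
  I8: { [S → B B ( .] }  — reduce
  I9: { [B → + ( .] }  — reduce
  I10: { [S → ( S .] }  — reduce

Every state is either a pure shift/goto state or contains exactly one complete item and nothing to shift — no conflicts. The grammar is LR(0).

Answer: Yes, the grammar is LR(0)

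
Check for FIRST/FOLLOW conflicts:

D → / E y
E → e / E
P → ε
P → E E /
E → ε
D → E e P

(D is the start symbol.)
A FIRST/FOLLOW conflict occurs when a non-terminal N has a nullable alternative N → β (β ⇒* ε) and another alternative N → α with FIRST(α) ∩ FOLLOW(N) ≠ ∅: on such a lookahead the parser cannot decide between expanding α and letting N vanish via β.

Nullable non-terminals: E, P.
FIRST sets used below: FIRST(E) = { 'e', ε }

E: nullable alternative(s) E → ε; FOLLOW(E) = { '/', 'e', 'y' }
  E → e / E: FIRST \ {ε} = { 'e' } — overlaps FOLLOW(E) on { 'e' }: CONFLICT
  E → ε: FIRST \ {ε} = { } — this is the only nullable alternative, skip

P: nullable alternative(s) P → ε; FOLLOW(P) = { $ }
  P → ε: FIRST \ {ε} = { } — this is the only nullable alternative, skip
  P → E E /: FIRST \ {ε} = { '/', 'e' } — disjoint from FOLLOW(P)

D has no nullable alternative, so no FIRST/FOLLOW check is needed there.

So the grammar has 1 FIRST/FOLLOW conflict (marked CONFLICT above).

Answer: Yes. E → e '/' E with FOLLOW(E) on { 'e' }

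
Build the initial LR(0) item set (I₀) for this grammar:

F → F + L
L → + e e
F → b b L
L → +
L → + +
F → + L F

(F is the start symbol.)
{ [F → . + L F], [F → . F + L], [F → . b b L], [F' → . F] }

First, augment the grammar with F' → F
I₀ = CLOSURE({ [F' → . F] }):
  [F' → . F] has the dot before F: add [F → . F + L], [F → . b b L], [F → . + L F]
No further items can be added.

I₀ = { [F → . + L F], [F → . F + L], [F → . b b L], [F' → . F] }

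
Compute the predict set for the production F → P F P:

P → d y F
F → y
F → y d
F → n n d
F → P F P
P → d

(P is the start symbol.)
{ 'd' }

PREDICT(F → P F P) = (FIRST(RHS) \ {ε}) ∪ (FOLLOW(F) if ε ∈ FIRST(RHS), i.e. RHS ⇒* ε)
FIRST(P) = { 'd' }
FIRST(P F P) = { 'd' }
ε ∉ FIRST(P F P), so FOLLOW(F) is not added.
PREDICT(F → P F P) = { 'd' }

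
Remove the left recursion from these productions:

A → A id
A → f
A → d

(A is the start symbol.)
A is directly left-recursive. The standard transformation for
  A → A α₁ | ... | A α_m | β₁ | ... | β_n
is
  A  → β₁ A' | ... | β_n A'
  A' → α₁ A' | ... | α_m A' | ε

A → f becomes A → f A'
A → d becomes A → d A'
A → A id becomes A' → id A'
Add A' → ε

Resulting grammar:
A → f A'
A → d A'
A' → id A'
A' → ε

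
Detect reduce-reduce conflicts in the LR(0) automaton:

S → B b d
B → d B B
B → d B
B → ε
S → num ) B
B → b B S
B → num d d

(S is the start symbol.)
Yes — I11: [B → .] vs [B → d B .]

A reduce-reduce conflict occurs when an LR(0) state has two complete items [A → α .] and [B → β .] — both call for a reduction, and with no lookahead the parser cannot choose between them.

Augment with S' → S and build the canonical LR(0) collection (I0 = CLOSURE({[S' → . S]}), then GOTO on every symbol after a dot until no new states appear). It has 17 states:
  I0: { [B → . b B S], [B → . d B B], [B → . d B], [B → . num d d], [B → .], [S → . B b d], [S → . num ) B], [S' → . S] }  — shift, reduce
  I1: { [S → B . b d] }  — shift
  I2: { [S' → S .] }  — accept
  I3: { [B → . b B S], [B → . d B B], [B → . d B], [B → . num d d], [B → .], [B → b . B S] }  — shift, reduce
  I4: { [B → . b B S], [B → . d B B], [B → . d B], [B → . num d d], [B → .], [B → d . B B], [B → d . B] }  — shift, reduce
  I5: { [B → num . d d], [S → num . ) B] }  — shift
  I6: { [B → . b B S], [B → . d B B], [B → . d B], [B → . num d d], [B → .], [S → num ) . B] }  — shift, reduce
  I7: { [B → num d . d] }  — shift
  I8: { [B → num d d .] }  — reduce
  I9: { [S → num ) B .] }  — reduce
  I10: { [B → num . d d] }  — shift
  I11: { [B → . b B S], [B → . d B B], [B → . d B], [B → . num d d], [B → .], [B → d B . B], [B → d B .] }  — shift, 2 reduces
  I12: { [B → d B B .] }  — reduce
  I13: { [B → . b B S], [B → . d B B], [B → . d B], [B → . num d d], [B → .], [B → b B . S], [S → . B b d], [S → . num ) B] }  — shift, reduce
  I14: { [B → b B S .] }  — reduce
  I15: { [S → B b . d] }  — shift
  I16: { [S → B b d .] }  — reduce

I11 contains complete items [B → .], [B → d B .] — reduce-reduce conflict.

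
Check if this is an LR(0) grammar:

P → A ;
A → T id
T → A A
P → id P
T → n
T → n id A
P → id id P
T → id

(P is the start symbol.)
No. Shift-reduce conflict between [T → id .] and [P → . id P]

A grammar is LR(0) if no state in the canonical LR(0) collection has:
  - both a shift item (dot before a terminal) and a complete item (shift-reduce conflict), or
  - two or more complete items (reduce-reduce conflict; the accept item [P' → P .] counts as a complete item here).

Augment with P' → P and build the canonical LR(0) collection (I0 = CLOSURE({[P' → . P]}), then GOTO on every symbol after a dot until no new states appear). It has 15 states:
  I0: { [A → . T id], [P → . A ;], [P → . id P], [P → . id id P], [P' → . P], [T → . A A], [T → . id], [T → . n id A], [T → . n] }  — shift
  I1: { [A → . T id], [P → A . ;], [T → . A A], [T → . id], [T → . n id A], [T → . n], [T → A . A] }  — shift
  I2: { [P' → P .] }  — accept
  I3: { [A → T . id] }  — shift
  I4: { [A → . T id], [P → . A ;], [P → . id P], [P → . id id P], [P → id . P], [P → id . id P], [T → . A A], [T → . id], [T → . n id A], [T → . n], [T → id .] }  — shift, reduce
  I5: { [T → n . id A], [T → n .] }  — shift, reduce
  I6: { [A → . T id], [T → . A A], [T → . id], [T → . n id A], [T → . n], [T → n id . A] }  — shift
  I7: { [A → . T id], [T → . A A], [T → . id], [T → . n id A], [T → . n], [T → A . A], [T → n id A .] }  — shift, reduce
  I8: { [T → id .] }  — reduce
  I9: { [A → . T id], [T → . A A], [T → . id], [T → . n id A], [T → . n], [T → A . A], [T → A A .] }  — shift, reduce
  I10: { [P → id P .] }  — reduce
  I11: { [A → . T id], [P → . A ;], [P → . id P], [P → . id id P], [P → id . P], [P → id . id P], [P → id id . P], [T → . A A], [T → . id], [T → . n id A], [T → . n], [T → id .] }  — shift, reduce
  I12: { [P → id P .], [P → id id P .] }  — 2 reduces
  I13: { [A → T id .] }  — reduce
  I14: { [P → A ; .] }  — reduce

Conflict in state I4:
  Shift-reduce conflict between [T → id .] and [P → . id P]
So the grammar is NOT LR(0).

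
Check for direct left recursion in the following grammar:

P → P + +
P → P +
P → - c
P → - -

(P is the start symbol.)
Yes, P is left-recursive

Direct left recursion occurs when N → N α for some non-terminal N (the right-hand side begins with the left-hand side itself).

P → P + +: LEFT RECURSIVE (starts with P)
P → P +: LEFT RECURSIVE (starts with P)
P → - c: starts with '-'
P → - -: starts with '-'

The grammar has direct left recursion on: P.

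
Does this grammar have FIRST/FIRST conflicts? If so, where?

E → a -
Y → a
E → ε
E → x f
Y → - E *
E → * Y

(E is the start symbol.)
A FIRST/FIRST conflict occurs when two productions N → α and N → β for the same non-terminal have FIRST(α) ∩ FIRST(β) ≠ ∅ (with ε ∈ FIRST of a nullable right-hand side, so two nullable alternatives also conflict).

Productions for E:
  E → a -: FIRST = { 'a' }
  E → ε: FIRST = { ε }
  E → x f: FIRST = { 'x' }
  E → * Y: FIRST = { '*' }
Productions for Y:
  Y → a: FIRST = { 'a' }
  Y → - E *: FIRST = { '-' }

All alternatives of each non-terminal have pairwise disjoint FIRST sets.

Answer: No FIRST/FIRST conflicts.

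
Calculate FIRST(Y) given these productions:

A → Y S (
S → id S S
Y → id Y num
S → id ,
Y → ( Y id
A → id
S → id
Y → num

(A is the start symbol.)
{ '(', 'id', 'num' }

To compute FIRST(Y), examine every production with Y on the left-hand side, reading each right-hand side left to right until a non-nullable symbol is reached.

From Y → id Y num:
  - id is a terminal: add 'id' and stop
From Y → ( Y id:
  - '(' is a terminal: add '(' and stop
From Y → num:
  - num is a terminal: add 'num' and stop

Collecting: FIRST(Y) = { '(', 'id', 'num' }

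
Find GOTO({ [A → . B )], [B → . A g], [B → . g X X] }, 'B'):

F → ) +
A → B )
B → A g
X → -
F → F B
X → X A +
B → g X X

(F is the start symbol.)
GOTO(I, 'B') = CLOSURE({ [A → αX.β] : [A → α.Xβ] ∈ I, X = 'B' })

Items with dot before 'B', with the dot advanced:
  [A → . B )] → [A → B . )]
Closure adds nothing (no advanced item has the dot before a non-terminal).

GOTO = { [A → B . )] }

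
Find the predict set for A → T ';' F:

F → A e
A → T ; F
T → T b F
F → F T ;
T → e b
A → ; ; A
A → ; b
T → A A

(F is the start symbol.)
{ ';', 'e' }

PREDICT(A → T ';' F) = (FIRST(RHS) \ {ε}) ∪ (FOLLOW(A) if ε ∈ FIRST(RHS), i.e. RHS ⇒* ε)
FIRST(T) = { ';', 'e' }
FIRST(T ';' F) = { ';', 'e' }
ε ∉ FIRST(T ';' F), so FOLLOW(A) is not added.
PREDICT(A → T ';' F) = { ';', 'e' }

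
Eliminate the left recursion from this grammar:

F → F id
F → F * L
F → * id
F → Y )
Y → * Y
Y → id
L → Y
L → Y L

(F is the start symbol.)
F is directly left-recursive. The standard transformation for
  A → A α₁ | ... | A α_m | β₁ | ... | β_n
is
  A  → β₁ A' | ... | β_n A'
  A' → α₁ A' | ... | α_m A' | ε

F → * id becomes F → * id F'
F → Y ) becomes F → Y ) F'
F → F id becomes F' → id F'
F → F * L becomes F' → * L F'
Add F' → ε

Productions for other non-terminals are unchanged:
  Y → * Y
  Y → id
  L → Y
  L → Y L

Resulting grammar:
F → * id F'
F → Y ) F'
F' → id F'
F' → * L F'
F' → ε
Y → * Y
Y → id
L → Y
L → Y L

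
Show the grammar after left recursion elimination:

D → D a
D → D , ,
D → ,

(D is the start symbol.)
D is directly left-recursive. The standard transformation for
  A → A α₁ | ... | A α_m | β₁ | ... | β_n
is
  A  → β₁ A' | ... | β_n A'
  A' → α₁ A' | ... | α_m A' | ε

D → , becomes D → , D'
D → D a becomes D' → a D'
D → D , , becomes D' → , , D'
Add D' → ε

Resulting grammar:
D → , D'
D' → a D'
D' → , , D'
D' → ε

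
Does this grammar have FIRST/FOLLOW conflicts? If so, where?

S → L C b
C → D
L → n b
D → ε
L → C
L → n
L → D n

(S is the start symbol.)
No FIRST/FOLLOW conflicts.

Nullable non-terminals: C, D, L.
FIRST sets used below: FIRST(C) = { ε }, FIRST(D) = { ε }
C has a nullable alternative but only one production, so nothing to check.
D has a nullable alternative but only one production, so nothing to check.

L: nullable alternative(s) L → C; FOLLOW(L) = { 'b' }
  L → n b: FIRST \ {ε} = { 'n' } — disjoint from FOLLOW(L)
  L → C: FIRST \ {ε} = { } — this is the only nullable alternative, skip
  L → n: FIRST \ {ε} = { 'n' } — disjoint from FOLLOW(L)
  L → D n: FIRST \ {ε} = { 'n' } — disjoint from FOLLOW(L)

S has no nullable alternative, so no FIRST/FOLLOW check is needed there.

No FIRST/FOLLOW conflicts found.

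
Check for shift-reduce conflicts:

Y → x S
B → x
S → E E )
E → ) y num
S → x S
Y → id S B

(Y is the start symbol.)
A shift-reduce conflict occurs when an LR(0) state has both:
  - a complete (reduce) item [A → α .] (dot at the end), and
  - a shift item [B → β . c γ] (dot before a terminal).

Augment with Y' → Y and build the canonical LR(0) collection (I0 = CLOSURE({[Y' → . Y]}), then GOTO on every symbol after a dot until no new states appear). It has 16 states:
  I0: { [Y → . id S B], [Y → . x S], [Y' → . Y] }  — shift
  I1: { [Y' → Y .] }  — accept
  I2: { [E → . ) y num], [S → . E E )], [S → . x S], [Y → id . S B] }  — shift
  I3: { [E → . ) y num], [S → . E E )], [S → . x S], [Y → x . S] }  — shift
  I4: { [E → ) . y num] }  — shift
  I5: { [E → . ) y num], [S → E . E )] }  — shift
  I6: { [Y → x S .] }  — reduce
  I7: { [E → . ) y num], [S → . E E )], [S → . x S], [S → x . S] }  — shift
  I8: { [S → x S .] }  — reduce
  I9: { [S → E E . )] }  — shift
  I10: { [S → E E ) .] }  — reduce
  I11: { [E → ) y . num] }  — shift
  I12: { [E → ) y num .] }  — reduce
  I13: { [B → . x], [Y → id S . B] }  — shift
  I14: { [Y → id S B .] }  — reduce
  I15: { [B → x .] }  — reduce

No state contains both a complete item and a shift item.

Answer: No shift-reduce conflicts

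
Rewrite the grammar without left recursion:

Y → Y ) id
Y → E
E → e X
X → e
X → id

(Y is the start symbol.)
Y → E Y'
Y' → ) id Y'
Y' → ε
E → e X
X → e
X → id

Y is directly left-recursive. The standard transformation for
  A → A α₁ | ... | A α_m | β₁ | ... | β_n
is
  A  → β₁ A' | ... | β_n A'
  A' → α₁ A' | ... | α_m A' | ε

Y → E becomes Y → E Y'
Y → Y ) id becomes Y' → ) id Y'
Add Y' → ε

Productions for other non-terminals are unchanged:
  E → e X
  X → e
  X → id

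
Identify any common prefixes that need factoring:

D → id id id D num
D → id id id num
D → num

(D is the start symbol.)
Left-factoring is needed when two productions for the same non-terminal
share a common prefix on the right-hand side.

Productions for D:
  D → id id id D num
  D → id id id num
  D → num

Found common prefix 'id id id' in productions for D

Answer: Yes, D has productions with common prefix 'id id id'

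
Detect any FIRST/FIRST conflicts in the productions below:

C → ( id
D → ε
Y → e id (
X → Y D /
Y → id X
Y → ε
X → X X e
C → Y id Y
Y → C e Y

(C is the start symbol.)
Yes. C → '(' id / C → Y id Y on { '(' }; Y → e id '(' / Y → C e Y on { 'e' }; Y → id X / Y → C e Y on { 'id' }; X → Y D '/' / X → X X e on { '(', '/', 'e', 'id' }

A FIRST/FIRST conflict occurs when two productions N → α and N → β for the same non-terminal have FIRST(α) ∩ FIRST(β) ≠ ∅ (with ε ∈ FIRST of a nullable right-hand side, so two nullable alternatives also conflict).

FIRST sets of the non-terminals at (or reachable through a nullable prefix from) the front of some alternative:
  FIRST(Y) = { '(', 'e', 'id', ε }
  FIRST(C) = { '(', 'e', 'id' }
  FIRST(D) = { ε }
  FIRST(X) = { '(', '/', 'e', 'id' }

Productions for C:
  C → ( id: FIRST = { '(' }
  C → Y id Y: FIRST = { '(', 'e', 'id' }
Productions for Y:
  Y → e id (: FIRST = { 'e' }
  Y → id X: FIRST = { 'id' }
  Y → ε: FIRST = { ε }
  Y → C e Y: FIRST = { '(', 'e', 'id' }
Productions for X:
  X → Y D /: FIRST = { '(', '/', 'e', 'id' }
  X → X X e: FIRST = { '(', '/', 'e', 'id' }
D has only one production, so no FIRST/FIRST conflict is possible there.

Conflict for C: C → ( id and C → Y id Y
  Overlap: { '(' }
Conflict for Y: Y → e id ( and Y → C e Y
  Overlap: { 'e' }
Conflict for Y: Y → id X and Y → C e Y
  Overlap: { 'id' }
Conflict for X: X → Y D / and X → X X e
  Overlap: { '(', '/', 'e', 'id' }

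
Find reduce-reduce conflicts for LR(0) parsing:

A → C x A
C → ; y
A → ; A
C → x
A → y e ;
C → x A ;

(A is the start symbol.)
Augment with A' → A and build the canonical LR(0) collection (I0 = CLOSURE({[A' → . A]}), then GOTO on every symbol after a dot until no new states appear). It has 14 states:
  I0: { [A → . ; A], [A → . C x A], [A → . y e ;], [A' → . A], [C → . ; y], [C → . x A ;], [C → . x] }  — shift
  I1: { [A → . ; A], [A → . C x A], [A → . y e ;], [A → ; . A], [C → . ; y], [C → . x A ;], [C → . x], [C → ; . y] }  — shift
  I2: { [A' → A .] }  — accept
  I3: { [A → C . x A] }  — shift
  I4: { [A → . ; A], [A → . C x A], [A → . y e ;], [C → . ; y], [C → . x A ;], [C → . x], [C → x . A ;], [C → x .] }  — shift, reduce
  I5: { [A → y . e ;] }  — shift
  I6: { [A → y e . ;] }  — shift
  I7: { [A → y e ; .] }  — reduce
  I8: { [C → x A . ;] }  — shift
  I9: { [C → x A ; .] }  — reduce
  I10: { [A → . ; A], [A → . C x A], [A → . y e ;], [A → C x . A], [C → . ; y], [C → . x A ;], [C → . x] }  — shift
  I11: { [A → C x A .] }  — reduce
  I12: { [A → ; A .] }  — reduce
  I13: { [A → y . e ;], [C → ; y .] }  — shift, reduce

No state contains more than one complete item.

Answer: No reduce-reduce conflicts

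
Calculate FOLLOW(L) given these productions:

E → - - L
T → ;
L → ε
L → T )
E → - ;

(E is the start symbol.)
To compute FOLLOW(L), find every occurrence of L on a right-hand side N → α L β: add FIRST(β) \ {ε}, and if β is empty or nullable also add FOLLOW(N). Iterate to a fixed point.

In E → - - L: L is at the end, add FOLLOW(E)

The FOLLOW sets referred to above (computed the same way, to a fixed point):
  FOLLOW(E) = { $ }

Taking the union: FOLLOW(L) = { $ }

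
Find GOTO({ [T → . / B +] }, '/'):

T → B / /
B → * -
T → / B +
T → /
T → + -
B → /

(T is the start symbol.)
{ [B → . * -], [B → . /], [T → / . B +] }

GOTO(I, '/') = CLOSURE({ [A → αX.β] : [A → α.Xβ] ∈ I, X = '/' })

Items with dot before '/', with the dot advanced:
  [T → . / B +] → [T → / . B +]
Closure of the advanced items:
  [T → / . B +] has the dot before B: add [B → . * -], [B → . /]

GOTO = { [B → . * -], [B → . /], [T → / . B +] }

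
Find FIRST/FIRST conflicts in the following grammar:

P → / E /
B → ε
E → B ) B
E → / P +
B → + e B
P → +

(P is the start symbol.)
No FIRST/FIRST conflicts.

FIRST sets of the non-terminals at (or reachable through a nullable prefix from) the front of some alternative:
  FIRST(B) = { '+', ε }

Productions for P:
  P → / E /: FIRST = { '/' }
  P → +: FIRST = { '+' }
Productions for B:
  B → ε: FIRST = { ε }
  B → + e B: FIRST = { '+' }
Productions for E:
  E → B ) B: FIRST = { ')', '+' }
  E → / P +: FIRST = { '/' }

All alternatives of each non-terminal have pairwise disjoint FIRST sets.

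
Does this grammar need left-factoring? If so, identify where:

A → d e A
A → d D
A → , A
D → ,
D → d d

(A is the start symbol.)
Yes, A has productions with common prefix 'd'

Left-factoring is needed when two productions for the same non-terminal
share a common prefix on the right-hand side.

Productions for A:
  A → d e A
  A → d D
  A → , A
Productions for D:
  D → ,
  D → d d

Found common prefix 'd' in productions for A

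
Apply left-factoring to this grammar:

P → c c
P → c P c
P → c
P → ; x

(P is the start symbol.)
P → c P'
P' → c
P' → P c
P' → ε
P → ; x

Left-factoring transforms A → αβ₁ | αβ₂ into A → αA' and A' → β₁ | β₂
(α is the longest common prefix among the alternatives). Repeat until
no nonterminal has two alternatives with a common prefix.

Round 1: P has alternatives sharing prefix 'c'. Introduce P': P → c P'
  Add: P' → c
  Add: P' → P c
  Add: P' → ε

No remaining common prefixes — done.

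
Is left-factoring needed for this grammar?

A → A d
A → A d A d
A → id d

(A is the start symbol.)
Left-factoring is needed when two productions for the same non-terminal
share a common prefix on the right-hand side.

Productions for A:
  A → A d
  A → A d A d
  A → id d

Found common prefix 'A d' in productions for A

Answer: Yes, A has productions with common prefix 'A d'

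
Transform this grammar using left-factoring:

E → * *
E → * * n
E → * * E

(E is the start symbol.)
E → * * E'
E' → ε
E' → n
E' → E

Left-factoring transforms A → αβ₁ | αβ₂ into A → αA' and A' → β₁ | β₂
(α is the longest common prefix among the alternatives). Repeat until
no nonterminal has two alternatives with a common prefix.

Round 1: E has alternatives sharing prefix '* *'. Introduce E': E → * * E'
  Add: E' → ε
  Add: E' → n
  Add: E' → E

No remaining common prefixes — done.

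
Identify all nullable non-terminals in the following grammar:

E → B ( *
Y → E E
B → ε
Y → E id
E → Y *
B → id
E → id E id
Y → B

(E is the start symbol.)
ε-productions: B → ε
So B is immediately nullable.
Y → B: every symbol on the right is nullable, so Y is nullable too.
No further non-terminal can be added: every production for the remaining non-terminals contains a terminal or a non-nullable non-terminal.
Nullable = { 'B', 'Y' }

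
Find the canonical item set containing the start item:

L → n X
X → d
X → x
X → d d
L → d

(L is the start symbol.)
First, augment the grammar with L' → L
I₀ = CLOSURE({ [L' → . L] }):
  [L' → . L] has the dot before L: add [L → . n X], [L → . d]
No further items can be added.

I₀ = { [L → . d], [L → . n X], [L' → . L] }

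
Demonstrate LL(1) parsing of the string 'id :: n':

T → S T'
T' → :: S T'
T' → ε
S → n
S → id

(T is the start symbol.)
LL(1) parsing maintains a stack (initially the start symbol over $) and the input. At each step: if the stack top is a terminal, match it against the current input token; if it is a non-terminal N, replace it with the RHS of M[N, lookahead] (the unique production whose predict set contains the lookahead).

Stack is shown with the top on the left.

Stack      Input      Action
----------------------------
T $        id :: n $  output T → S T'
S T' $     id :: n $  output S → id
id T' $    id :: n $  match 'id'
T' $       :: n $     output T' → :: S T'
:: S T' $  :: n $     match '::'
S T' $     n $        output S → n
n T' $     n $        match 'n'
T' $       $          output T' → ε
$          $          accept

The string is accepted.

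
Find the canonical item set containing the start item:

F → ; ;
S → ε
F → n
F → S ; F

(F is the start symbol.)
{ [F → . ; ;], [F → . S ; F], [F → . n], [F' → . F], [S → .] }

First, augment the grammar with F' → F
I₀ = CLOSURE({ [F' → . F] }):
  [F' → . F] has the dot before F: add [F → . ; ;], [F → . n], [F → . S ; F]
  [F → . S ; F] has the dot before S: add [S → .]
No further items can be added.

I₀ = { [F → . ; ;], [F → . S ; F], [F → . n], [F' → . F], [S → .] }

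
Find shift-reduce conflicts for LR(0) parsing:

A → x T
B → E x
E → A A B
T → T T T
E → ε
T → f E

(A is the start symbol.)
Augment with A' → A and build the canonical LR(0) collection (I0 = CLOSURE({[A' → . A]}), then GOTO on every symbol after a dot until no new states appear). It has 13 states:
  I0: { [A → . x T], [A' → . A] }  — shift
  I1: { [A' → A .] }  — accept
  I2: { [A → x . T], [T → . T T T], [T → . f E] }  — shift
  I3: { [A → x T .], [T → . T T T], [T → . f E], [T → T . T T] }  — shift, reduce
  I4: { [A → . x T], [E → . A A B], [E → .], [T → f . E] }  — shift, reduce
  I5: { [A → . x T], [E → A . A B] }  — shift
  I6: { [T → f E .] }  — reduce
  I7: { [A → . x T], [B → . E x], [E → . A A B], [E → .], [E → A A . B] }  — shift, reduce
  I8: { [E → A A B .] }  — reduce
  I9: { [B → E . x] }  — shift
  I10: { [B → E x .] }  — reduce
  I11: { [T → . T T T], [T → . f E], [T → T . T T], [T → T T . T] }  — shift
  I12: { [T → . T T T], [T → . f E], [T → T . T T], [T → T T . T], [T → T T T .] }  — shift, reduce

I3 contains reduce item [A → x T .] and shift item [T → . f E] — shift-reduce conflict.
I4 contains reduce item [E → .] and shift item [A → . x T] — shift-reduce conflict.
I7 contains reduce item [E → .] and shift item [A → . x T] — shift-reduce conflict.
I12 contains reduce item [T → T T T .] and shift item [T → . f E] — shift-reduce conflict.

Answer: Yes — I3: [A → x T .] vs [T → . f E]; I4: [E → .] vs [A → . x T]; I7: [E → .] vs [A → . x T]; I12: [T → T T T .] vs [T → . f E]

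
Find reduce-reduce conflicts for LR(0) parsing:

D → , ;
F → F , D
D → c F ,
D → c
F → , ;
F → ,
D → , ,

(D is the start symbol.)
No reduce-reduce conflicts

Augment with D' → D and build the canonical LR(0) collection (I0 = CLOSURE({[D' → . D]}), then GOTO on every symbol after a dot until no new states appear). It has 11 states:
  I0: { [D → . , ,], [D → . , ;], [D → . c F ,], [D → . c], [D' → . D] }  — shift
  I1: { [D → , . ,], [D → , . ;] }  — shift
  I2: { [D' → D .] }  — accept
  I3: { [D → c . F ,], [D → c .], [F → . , ;], [F → . ,], [F → . F , D] }  — shift, reduce
  I4: { [F → , . ;], [F → , .] }  — shift, reduce
  I5: { [D → c F . ,], [F → F . , D] }  — shift
  I6: { [D → . , ,], [D → . , ;], [D → . c F ,], [D → . c], [D → c F , .], [F → F , . D] }  — shift, reduce
  I7: { [F → F , D .] }  — reduce
  I8: { [F → , ; .] }  — reduce
  I9: { [D → , , .] }  — reduce
  I10: { [D → , ; .] }  — reduce

No state contains more than one complete item.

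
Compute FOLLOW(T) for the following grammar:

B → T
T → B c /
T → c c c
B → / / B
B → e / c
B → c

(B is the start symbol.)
In B → T: T is at the end, add FOLLOW(B)

The FOLLOW sets referred to above (computed the same way, to a fixed point):
  FOLLOW(B) = { $, 'c' }

Taking the union: FOLLOW(T) = { $, 'c' }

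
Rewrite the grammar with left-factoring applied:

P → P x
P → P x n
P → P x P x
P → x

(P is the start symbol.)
Left-factoring transforms A → αβ₁ | αβ₂ into A → αA' and A' → β₁ | β₂
(α is the longest common prefix among the alternatives). Repeat until
no nonterminal has two alternatives with a common prefix.

Round 1: P has alternatives sharing prefix 'P x'. Introduce P': P → P x P'
  Add: P' → ε
  Add: P' → n
  Add: P' → P x

No remaining common prefixes — done.

Resulting grammar:
P → P x P'
P' → ε
P' → n
P' → P x
P → x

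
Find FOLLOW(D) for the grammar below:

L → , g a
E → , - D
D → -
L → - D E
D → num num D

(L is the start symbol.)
To compute FOLLOW(D), find every occurrence of D on a right-hand side N → α D β: add FIRST(β) \ {ε}, and if β is empty or nullable also add FOLLOW(N). Iterate to a fixed point.

In E → , - D: D is at the end, add FOLLOW(E)
In L → - D E: D is followed by E, add FIRST(E) \ {ε} = { ',' }
In D → num num D: D is at the end; this adds FOLLOW(D) to itself — nothing new

The FOLLOW sets referred to above (computed the same way, to a fixed point):
  FOLLOW(E) = { $ }

Taking the union: FOLLOW(D) = { $, ',' }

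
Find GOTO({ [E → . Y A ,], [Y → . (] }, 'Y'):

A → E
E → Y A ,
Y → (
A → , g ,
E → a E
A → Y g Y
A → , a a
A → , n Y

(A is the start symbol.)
GOTO(I, 'Y') = CLOSURE({ [A → αX.β] : [A → α.Xβ] ∈ I, X = 'Y' })

Items with dot before 'Y', with the dot advanced:
  [E → . Y A ,] → [E → Y . A ,]
Closure of the advanced items:
  [E → Y . A ,] has the dot before A: add [A → . E], [A → . , g ,], [A → . Y g Y], [A → . , a a], [A → . , n Y]
  [A → . E] has the dot before E: add [E → . Y A ,], [E → . a E]
  [A → . Y g Y] has the dot before Y: add [Y → . (]

GOTO = { [A → . , a a], [A → . , g ,], [A → . , n Y], [A → . E], [A → . Y g Y], [E → . Y A ,], [E → . a E], [E → Y . A ,], [Y → . (] }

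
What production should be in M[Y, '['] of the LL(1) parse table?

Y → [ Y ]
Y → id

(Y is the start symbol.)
To find M[Y, '['], we find productions for Y where '[' is in the predict set (PREDICT(N → α) = (FIRST(α) \ {ε}) ∪ (FOLLOW(N) if α ⇒* ε)).

Y → [ Y ]: PREDICT = { '[' }
  '[' is in predict set, so this production goes in M[Y, '[']
Y → id: PREDICT = { 'id' }

M[Y, '['] = Y → [ Y ]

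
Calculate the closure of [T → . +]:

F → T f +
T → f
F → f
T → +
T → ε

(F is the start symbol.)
{ [T → . +] }

Start with: [T → . +]
The dot precedes the terminal '+', so nothing is added.

CLOSURE = { [T → . +] }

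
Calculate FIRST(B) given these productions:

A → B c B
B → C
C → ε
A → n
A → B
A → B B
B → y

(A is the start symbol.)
FIRST sets of the other non-terminals involved (by the same procedure, iterated to a fixed point):
  FIRST(C) = { ε }

From B → C:
  - C is a non-terminal: add FIRST(C) \ {ε} = { }
    C is nullable and nothing follows, so the whole right-hand side can vanish: ε ∈ FIRST(B)
From B → y:
  - y is a terminal: add 'y' and stop

Collecting: FIRST(B) = { 'y', ε }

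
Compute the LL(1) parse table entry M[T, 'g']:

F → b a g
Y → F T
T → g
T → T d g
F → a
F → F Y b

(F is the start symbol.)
T → g, T → T d g

To find M[T, 'g'], we find productions for T where 'g' is in the predict set (PREDICT(N → α) = (FIRST(α) \ {ε}) ∪ (FOLLOW(N) if α ⇒* ε)).

Relevant sets:
  FIRST(T) = { 'g' }

T → g: PREDICT = { 'g' }
  'g' is in predict set, so this production goes in M[T, 'g']
T → T d g: PREDICT = { 'g' }
  'g' is in predict set, so this production goes in M[T, 'g']

M[T, 'g'] = T → g, T → T d g  (a multiply-defined cell — the grammar is not LL(1))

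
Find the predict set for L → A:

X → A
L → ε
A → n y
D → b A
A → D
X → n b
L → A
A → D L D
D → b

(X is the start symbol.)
PREDICT(L → A) = (FIRST(RHS) \ {ε}) ∪ (FOLLOW(L) if ε ∈ FIRST(RHS), i.e. RHS ⇒* ε)
FIRST(A) = { 'b', 'n' }
FIRST(A) = { 'b', 'n' }
ε ∉ FIRST(A), so FOLLOW(L) is not added.
PREDICT(L → A) = { 'b', 'n' }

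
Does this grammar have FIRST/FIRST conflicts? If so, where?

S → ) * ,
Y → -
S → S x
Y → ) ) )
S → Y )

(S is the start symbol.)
A FIRST/FIRST conflict occurs when two productions N → α and N → β for the same non-terminal have FIRST(α) ∩ FIRST(β) ≠ ∅ (with ε ∈ FIRST of a nullable right-hand side, so two nullable alternatives also conflict).

FIRST sets of the non-terminals at (or reachable through a nullable prefix from) the front of some alternative:
  FIRST(S) = { ')', '-' }
  FIRST(Y) = { ')', '-' }

Productions for S:
  S → ) * ,: FIRST = { ')' }
  S → S x: FIRST = { ')', '-' }
  S → Y ): FIRST = { ')', '-' }
Productions for Y:
  Y → -: FIRST = { '-' }
  Y → ) ) ): FIRST = { ')' }

Conflict for S: S → ) * , and S → S x
  Overlap: { ')' }
Conflict for S: S → ) * , and S → Y )
  Overlap: { ')' }
Conflict for S: S → S x and S → Y )
  Overlap: { ')', '-' }

Answer: Yes. S → ')' '*' ',' / S → S x on { ')' }; S → ')' '*' ',' / S → Y ')' on { ')' }; S → S x / S → Y ')' on { ')', '-' }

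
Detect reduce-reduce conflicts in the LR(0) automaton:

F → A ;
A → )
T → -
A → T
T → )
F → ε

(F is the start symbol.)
Yes — I1: [A → ) .] vs [T → ) .]

Augment with F' → F and build the canonical LR(0) collection (I0 = CLOSURE({[F' → . F]}), then GOTO on every symbol after a dot until no new states appear). It has 7 states:
  I0: { [A → . )], [A → . T], [F → . A ;], [F → .], [F' → . F], [T → . )], [T → . -] }  — shift, reduce
  I1: { [A → ) .], [T → ) .] }  — 2 reduces
  I2: { [T → - .] }  — reduce
  I3: { [F → A . ;] }  — shift
  I4: { [F' → F .] }  — accept
  I5: { [A → T .] }  — reduce
  I6: { [F → A ; .] }  — reduce

I1 contains complete items [A → ) .], [T → ) .] — reduce-reduce conflict.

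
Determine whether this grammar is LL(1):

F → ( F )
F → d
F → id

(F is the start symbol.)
For F:
  PREDICT(F → '(' F ')') = { '(' }
  PREDICT(F → d) = { 'd' }
  PREDICT(F → id) = { 'id' }

All predict sets are disjoint. The grammar IS LL(1).

Answer: Yes, the grammar is LL(1).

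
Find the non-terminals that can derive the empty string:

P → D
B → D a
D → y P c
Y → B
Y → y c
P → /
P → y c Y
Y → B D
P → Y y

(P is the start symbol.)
A non-terminal is nullable if it can derive ε (the empty string): either it has an ε-production, or it has a production whose right-hand side consists entirely of nullable non-terminals.

There are no ε-productions, so no non-terminal can derive ε.
No non-terminals are nullable.

Answer: None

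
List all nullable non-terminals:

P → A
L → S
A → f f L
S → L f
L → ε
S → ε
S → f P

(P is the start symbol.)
ε-productions: L → ε, S → ε
So L, S are immediately nullable.
No further non-terminal can be added: every production for the remaining non-terminals contains a terminal or a non-nullable non-terminal.
Nullable = { 'L', 'S' }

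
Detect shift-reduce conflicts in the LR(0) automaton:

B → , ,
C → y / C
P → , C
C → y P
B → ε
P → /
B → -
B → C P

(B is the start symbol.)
A shift-reduce conflict occurs when an LR(0) state has both:
  - a complete (reduce) item [A → α .] (dot at the end), and
  - a shift item [B → β . c γ] (dot before a terminal).

Augment with B' → B and build the canonical LR(0) collection (I0 = CLOSURE({[B' → . B]}), then GOTO on every symbol after a dot until no new states appear). It has 14 states:
  I0: { [B → . , ,], [B → . -], [B → . C P], [B → .], [B' → . B], [C → . y / C], [C → . y P] }  — shift, reduce
  I1: { [B → , . ,] }  — shift
  I2: { [B → - .] }  — reduce
  I3: { [B' → B .] }  — accept
  I4: { [B → C . P], [P → . , C], [P → . /] }  — shift
  I5: { [C → y . / C], [C → y . P], [P → . , C], [P → . /] }  — shift
  I6: { [C → . y / C], [C → . y P], [P → , . C] }  — shift
  I7: { [C → . y / C], [C → . y P], [C → y / . C], [P → / .] }  — shift, reduce
  I8: { [C → y P .] }  — reduce
  I9: { [C → y / C .] }  — reduce
  I10: { [P → , C .] }  — reduce
  I11: { [P → / .] }  — reduce
  I12: { [B → C P .] }  — reduce
  I13: { [B → , , .] }  — reduce

I0 contains reduce item [B → .] and shift items [B → . , ,], [B → . -], [C → . y / C], [C → . y P] — shift-reduce conflict.
I7 contains reduce item [P → / .] and shift items [C → . y / C], [C → . y P] — shift-reduce conflict.

Answer: Yes — I0: [B → .] vs [B → . , ,]; I7: [P → / .] vs [C → . y / C]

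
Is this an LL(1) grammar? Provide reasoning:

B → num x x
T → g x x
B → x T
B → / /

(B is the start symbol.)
A grammar is LL(1) if for each non-terminal N with multiple productions, the predict sets of those productions are pairwise disjoint, where PREDICT(N → α) = (FIRST(α) \ {ε}) ∪ (FOLLOW(N) if α ⇒* ε).

For B:
  PREDICT(B → num x x) = { 'num' }
  PREDICT(B → x T) = { 'x' }
  PREDICT(B → '/' '/') = { '/' }
T has a single production, so nothing to check there.

All predict sets are disjoint. The grammar IS LL(1).

Answer: Yes, the grammar is LL(1).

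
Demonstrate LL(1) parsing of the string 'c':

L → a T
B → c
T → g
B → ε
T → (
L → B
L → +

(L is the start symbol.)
LL(1) parsing maintains a stack (initially the start symbol over $) and the input. At each step: if the stack top is a terminal, match it against the current input token; if it is a non-terminal N, replace it with the RHS of M[N, lookahead] (the unique production whose predict set contains the lookahead).

Stack is shown with the top on the left.

Stack  Input  Action
--------------------
L $    c $    output L → B
B $    c $    output B → c
c $    c $    match 'c'
$      $      accept

The string is accepted.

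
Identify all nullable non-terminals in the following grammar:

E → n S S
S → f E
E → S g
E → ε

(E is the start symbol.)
A non-terminal is nullable if it can derive ε (the empty string): either it has an ε-production, or it has a production whose right-hand side consists entirely of nullable non-terminals.

ε-productions: E → ε
So E is immediately nullable.
No further non-terminal can be added: every production for the remaining non-terminals contains a terminal or a non-nullable non-terminal.
Nullable = { 'E' }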